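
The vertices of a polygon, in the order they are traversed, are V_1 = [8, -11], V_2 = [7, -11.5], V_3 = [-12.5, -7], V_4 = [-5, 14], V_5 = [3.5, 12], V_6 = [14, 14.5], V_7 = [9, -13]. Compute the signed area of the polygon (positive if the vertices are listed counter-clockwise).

Apply the shoelace (surveyor's) formula: 2A = Σ (x_i·y_{i+1} − x_{i+1}·y_i), indices taken mod 7.
Cross-terms: -15, -192.75, -210, -109, -117.25, -312.5, 5  ⇒  Σ = -951.5
Signed area = Σ/2 = -475.75 (negative ⇒ clockwise traversal).

-475.75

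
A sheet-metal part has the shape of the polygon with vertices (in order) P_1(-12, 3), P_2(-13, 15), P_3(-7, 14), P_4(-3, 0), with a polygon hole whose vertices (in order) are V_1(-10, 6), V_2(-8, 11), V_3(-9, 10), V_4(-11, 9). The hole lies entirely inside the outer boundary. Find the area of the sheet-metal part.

87.5

Outer boundary:
Apply the shoelace (surveyor's) formula: 2A = Σ (x_i·y_{i+1} − x_{i+1}·y_i), indices taken mod 4.
Cross-terms: -141, -77, 42, -9  ⇒  Σ = -185
Area = |Σ|/2 = 92.5.
Hole:
Σ = (-62) + (19) + (29) + (24) = 10
Area = |Σ|/2 = 5.
Net area = 92.5 − 5 = 87.5.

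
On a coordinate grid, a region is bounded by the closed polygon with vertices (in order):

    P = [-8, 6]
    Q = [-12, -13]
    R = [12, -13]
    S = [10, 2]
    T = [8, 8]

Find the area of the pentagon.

409

Apply the shoelace (surveyor's) formula: 2A = Σ (x_i·y_{i+1} − x_{i+1}·y_i), indices taken mod 5.
Cross-terms: 176, 312, 154, 64, 112  ⇒  Σ = 818
Area = |Σ|/2 = 409.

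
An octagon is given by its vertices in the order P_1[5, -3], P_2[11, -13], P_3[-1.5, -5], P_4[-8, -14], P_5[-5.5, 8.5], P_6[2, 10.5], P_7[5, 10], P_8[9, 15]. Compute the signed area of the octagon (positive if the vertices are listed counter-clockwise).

Apply the shoelace formula: 2A = Σ (x_i·y_{i+1} − x_{i+1}·y_i), indices taken mod 8.
Σ = (-32) + (-74.5) + (-19) + (-145) + (-74.75) + (-32.5) + (-15) + (-102) = -494.75
Signed area = Σ/2 = -247.375 (negative ⇒ clockwise traversal).

-247.375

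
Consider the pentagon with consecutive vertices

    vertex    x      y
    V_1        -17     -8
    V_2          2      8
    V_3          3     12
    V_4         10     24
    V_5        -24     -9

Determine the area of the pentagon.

178.5

Apply the surveyor's formula: 2A = Σ (x_i·y_{i+1} − x_{i+1}·y_i), indices taken mod 5.
V_1→V_2: (-17)(8) − (2)(-8) = -120
V_2→V_3: (2)(12) − (3)(8) = 0
V_3→V_4: (3)(24) − (10)(12) = -48
V_4→V_5: (10)(-9) − (-24)(24) = 486
V_5→V_1: (-24)(-8) − (-17)(-9) = 39
Σ = 357
Area = |Σ|/2 = 178.5.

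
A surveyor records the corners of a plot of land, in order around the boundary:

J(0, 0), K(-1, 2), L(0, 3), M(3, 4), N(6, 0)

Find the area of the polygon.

Apply the surveyor's formula: 2A = Σ (x_i·y_{i+1} − x_{i+1}·y_i), indices taken mod 5.
Σ = (0) + (-3) + (-9) + (-24) + (0) = -36
Area = |Σ|/2 = 18.

18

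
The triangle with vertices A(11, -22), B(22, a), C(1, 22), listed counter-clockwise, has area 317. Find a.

The doubled signed area Σ (x_i y_{i+1} − x_{i+1} y_i) is linear in a.
With a=0 it equals 704; the coefficient of a is 10 (from the two edges through B).
So 10·a + 704 = 2·317 = 634 ⇒ a = -7.

-7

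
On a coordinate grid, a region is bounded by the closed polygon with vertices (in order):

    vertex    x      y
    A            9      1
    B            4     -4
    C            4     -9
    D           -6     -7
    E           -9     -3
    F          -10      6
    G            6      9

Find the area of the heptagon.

Cross-terms: -40, -20, -82, -45, -84, -126, -75  ⇒  Σ = -472
Area = |Σ|/2 = 236.

236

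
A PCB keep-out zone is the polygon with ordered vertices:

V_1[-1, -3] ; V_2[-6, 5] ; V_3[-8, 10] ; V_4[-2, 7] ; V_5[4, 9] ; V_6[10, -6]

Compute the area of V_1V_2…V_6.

Apply the shoelace formula: 2A = Σ (x_i·y_{i+1} − x_{i+1}·y_i), indices taken mod 6.
Cross-terms: -23, -20, -36, -46, -114, -36  ⇒  Σ = -275
Area = |Σ|/2 = 137.5.

137.5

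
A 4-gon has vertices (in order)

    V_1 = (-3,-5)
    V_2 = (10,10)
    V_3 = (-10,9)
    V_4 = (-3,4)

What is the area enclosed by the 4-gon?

Σ = (20) + (190) + (-13) + (27) = 224
Area = |Σ|/2 = 112.

112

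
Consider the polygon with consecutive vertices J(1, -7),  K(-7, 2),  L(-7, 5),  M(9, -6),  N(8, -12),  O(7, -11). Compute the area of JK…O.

Apply the surveyor's formula: 2A = Σ (x_i·y_{i+1} − x_{i+1}·y_i), indices taken mod 6.
Σ = (-47) + (-21) + (-3) + (-60) + (-4) + (-38) = -173
Area = |Σ|/2 = 86.5.

86.5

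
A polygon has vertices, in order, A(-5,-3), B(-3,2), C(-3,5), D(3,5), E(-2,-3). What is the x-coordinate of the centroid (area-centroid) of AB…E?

-15/11

Apply the shoelace formula. First the cross-terms c_i = x_i·y_{i+1} − x_{i+1}·y_i:
  -19, -9, -30, 1, -9  ⇒  2A = -66, A = -33.
Then Σ (x_i + x_{i+1})·c_i = 270, so x̄ = 270 / (6·(-33)) = -15/11.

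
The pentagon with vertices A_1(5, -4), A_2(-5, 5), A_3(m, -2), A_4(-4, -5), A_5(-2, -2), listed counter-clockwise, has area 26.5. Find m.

The doubled signed area Σ (x_i y_{i+1} − x_{i+1} y_i) is linear in m.
With m=0 it equals 23; the coefficient of m is -10 (from the two edges through A_3).
So -10·m + 23 = 2·26.5 = 53 ⇒ m = -3.

-3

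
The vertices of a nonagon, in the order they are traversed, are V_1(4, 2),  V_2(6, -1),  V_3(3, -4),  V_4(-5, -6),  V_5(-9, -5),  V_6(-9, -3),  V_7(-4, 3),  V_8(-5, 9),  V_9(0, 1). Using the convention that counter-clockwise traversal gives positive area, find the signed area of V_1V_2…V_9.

Cross-terms: -16, -21, -38, -29, -18, -39, -21, -5, -4  ⇒  Σ = -191
Signed area = Σ/2 = -95.5 (negative ⇒ clockwise traversal).

-95.5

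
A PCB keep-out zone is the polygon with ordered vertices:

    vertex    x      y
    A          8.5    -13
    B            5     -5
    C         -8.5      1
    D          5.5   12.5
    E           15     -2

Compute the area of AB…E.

251.625

Apply the surveyor's formula: 2A = Σ (x_i·y_{i+1} − x_{i+1}·y_i), indices taken mod 5.
A→B: (8.5)(-5) − (5)(-13) = 22.5
B→C: (5)(1) − (-8.5)(-5) = -37.5
C→D: (-8.5)(12.5) − (5.5)(1) = -111.75
D→E: (5.5)(-2) − (15)(12.5) = -198.5
E→A: (15)(-13) − (8.5)(-2) = -178
Σ = -503.25
Area = |Σ|/2 = 251.625.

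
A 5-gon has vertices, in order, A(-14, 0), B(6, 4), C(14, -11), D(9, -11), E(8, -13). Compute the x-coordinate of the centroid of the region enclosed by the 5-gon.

443/222

Apply the shoelace formula. First the cross-terms c_i = x_i·y_{i+1} − x_{i+1}·y_i:
  -56, -122, -55, -29, -182  ⇒  2A = -444, A = -222.
Then Σ (x_i + x_{i+1})·c_i = -2658, so x̄ = -2658 / (6·(-222)) = 443/222.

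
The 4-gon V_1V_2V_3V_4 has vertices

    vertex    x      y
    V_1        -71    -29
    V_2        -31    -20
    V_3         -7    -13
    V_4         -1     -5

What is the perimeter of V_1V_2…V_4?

150

|V_1V_2| = √((40)² + (9)²) = √1681 = 41
|V_2V_3| = √((24)² + (7)²) = √625 = 25
|V_3V_4| = √((6)² + (8)²) = √100 = 10
|V_4V_1| = √((-70)² + (-24)²) = √5476 = 74
Perimeter = 41 + 25 + 10 + 74 = 150.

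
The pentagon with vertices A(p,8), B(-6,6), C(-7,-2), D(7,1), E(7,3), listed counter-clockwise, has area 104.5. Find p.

10

The doubled signed area Σ (x_i y_{i+1} − x_{i+1} y_i) is linear in p.
With p=0 it equals 179; the coefficient of p is 3 (from the two edges through A).
So 3·p + 179 = 2·104.5 = 209 ⇒ p = 10.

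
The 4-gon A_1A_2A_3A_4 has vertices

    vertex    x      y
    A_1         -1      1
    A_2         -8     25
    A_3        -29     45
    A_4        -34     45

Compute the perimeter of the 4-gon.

114

|A_1A_2| = √((-7)² + (24)²) = √625 = 25
|A_2A_3| = √((-21)² + (20)²) = √841 = 29
|A_3A_4| = √((-5)² + (0)²) = √25 = 5
|A_4A_1| = √((33)² + (-44)²) = √3025 = 55
Perimeter = 25 + 29 + 5 + 55 = 114.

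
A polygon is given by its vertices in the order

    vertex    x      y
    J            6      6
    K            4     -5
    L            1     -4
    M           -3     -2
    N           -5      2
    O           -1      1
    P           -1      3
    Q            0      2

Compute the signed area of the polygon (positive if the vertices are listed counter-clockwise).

Apply the shoelace (surveyor's) formula: 2A = Σ (x_i·y_{i+1} − x_{i+1}·y_i), indices taken mod 8.
Cross-terms: -54, -11, -14, -16, -3, -2, -2, -12  ⇒  Σ = -114
Signed area = Σ/2 = -57 (negative ⇒ clockwise traversal).

-57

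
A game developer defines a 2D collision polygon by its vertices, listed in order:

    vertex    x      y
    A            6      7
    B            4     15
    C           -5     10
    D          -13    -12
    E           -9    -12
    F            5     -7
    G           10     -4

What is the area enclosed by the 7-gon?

Cross-terms: 62, 115, 190, 48, 123, 50, 94  ⇒  Σ = 682
Area = |Σ|/2 = 341.

341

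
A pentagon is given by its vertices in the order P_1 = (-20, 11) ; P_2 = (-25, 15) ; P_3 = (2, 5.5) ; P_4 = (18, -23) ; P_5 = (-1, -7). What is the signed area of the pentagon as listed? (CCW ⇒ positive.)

-318.75

Apply the surveyor's formula: 2A = Σ (x_i·y_{i+1} − x_{i+1}·y_i), indices taken mod 5.
Cross-terms: -25, -167.5, -145, -149, -151  ⇒  Σ = -637.5
Signed area = Σ/2 = -318.75 (negative ⇒ clockwise traversal).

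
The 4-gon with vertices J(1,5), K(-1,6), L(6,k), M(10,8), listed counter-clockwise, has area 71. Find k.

-7

The doubled signed area Σ (x_i y_{i+1} − x_{i+1} y_i) is linear in k.
With k=0 it equals 65; the coefficient of k is -11 (from the two edges through L).
So -11·k + 65 = 2·71 = 142 ⇒ k = -7.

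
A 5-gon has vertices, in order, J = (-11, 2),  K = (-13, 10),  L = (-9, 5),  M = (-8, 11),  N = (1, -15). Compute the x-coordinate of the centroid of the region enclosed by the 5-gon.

-278/43

Apply the shoelace formula. First the cross-terms c_i = x_i·y_{i+1} − x_{i+1}·y_i:
  -84, 25, -59, 109, -163  ⇒  2A = -172, A = -86.
Then Σ (x_i + x_{i+1})·c_i = 3336, so x̄ = 3336 / (6·(-86)) = -278/43.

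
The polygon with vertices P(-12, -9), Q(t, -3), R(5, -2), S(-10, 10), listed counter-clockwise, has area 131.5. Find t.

-4

The doubled signed area Σ (x_i y_{i+1} − x_{i+1} y_i) is linear in t.
With t=0 it equals 291; the coefficient of t is 7 (from the two edges through Q).
So 7·t + 291 = 2·131.5 = 263 ⇒ t = -4.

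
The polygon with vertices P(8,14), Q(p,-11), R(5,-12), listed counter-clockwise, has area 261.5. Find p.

-15

Write out the shoelace sum; only the two edges meeting at Q involve p:
2·Area = [(8·(-11) − p·14) + (p·(-12) − 5·(-11))] + 166
       = -26·p + 133 = 523
⇒ p = -15.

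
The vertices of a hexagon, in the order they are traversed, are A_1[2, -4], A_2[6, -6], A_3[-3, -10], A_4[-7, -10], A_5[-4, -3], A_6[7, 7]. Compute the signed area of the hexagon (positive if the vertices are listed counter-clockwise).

A_1→A_2: (2)(-6) − (6)(-4) = 12
A_2→A_3: (6)(-10) − (-3)(-6) = -78
A_3→A_4: (-3)(-10) − (-7)(-10) = -40
A_4→A_5: (-7)(-3) − (-4)(-10) = -19
A_5→A_6: (-4)(7) − (7)(-3) = -7
A_6→A_1: (7)(-4) − (2)(7) = -42
Σ = -174
Signed area = Σ/2 = -87 (negative ⇒ clockwise traversal).

-87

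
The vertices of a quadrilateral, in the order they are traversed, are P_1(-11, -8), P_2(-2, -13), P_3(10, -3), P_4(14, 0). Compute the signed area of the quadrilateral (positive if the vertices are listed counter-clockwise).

Apply the shoelace (surveyor's) formula: 2A = Σ (x_i·y_{i+1} − x_{i+1}·y_i), indices taken mod 4.
P_1→P_2: (-11)(-13) − (-2)(-8) = 127
P_2→P_3: (-2)(-3) − (10)(-13) = 136
P_3→P_4: (10)(0) − (14)(-3) = 42
P_4→P_1: (14)(-8) − (-11)(0) = -112
Σ = 193
Signed area = Σ/2 = 96.5 (positive ⇒ counter-clockwise traversal).

96.5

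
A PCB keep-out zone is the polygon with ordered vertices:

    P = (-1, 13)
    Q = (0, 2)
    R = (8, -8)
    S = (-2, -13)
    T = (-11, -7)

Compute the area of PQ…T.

208.5

P→Q: (-1)(2) − (0)(13) = -2
Q→R: (0)(-8) − (8)(2) = -16
R→S: (8)(-13) − (-2)(-8) = -120
S→T: (-2)(-7) − (-11)(-13) = -129
T→P: (-11)(13) − (-1)(-7) = -150
Σ = -417
Area = |Σ|/2 = 208.5.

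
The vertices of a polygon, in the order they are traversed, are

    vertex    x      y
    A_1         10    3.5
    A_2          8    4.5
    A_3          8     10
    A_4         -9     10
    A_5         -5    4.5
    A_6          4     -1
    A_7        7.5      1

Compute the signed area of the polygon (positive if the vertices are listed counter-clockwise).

Apply the shoelace formula: 2A = Σ (x_i·y_{i+1} − x_{i+1}·y_i), indices taken mod 7.
Cross-terms: 17, 44, 170, 9.5, -13, 11.5, 16.25  ⇒  Σ = 255.25
Signed area = Σ/2 = 127.625 (positive ⇒ counter-clockwise traversal).

127.625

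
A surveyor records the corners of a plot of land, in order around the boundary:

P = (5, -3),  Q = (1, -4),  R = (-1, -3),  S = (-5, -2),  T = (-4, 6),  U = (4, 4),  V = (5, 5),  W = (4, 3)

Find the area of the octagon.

Σ = (-17) + (-7) + (-13) + (-38) + (-40) + (0) + (-5) + (-27) = -147
Area = |Σ|/2 = 73.5.

73.5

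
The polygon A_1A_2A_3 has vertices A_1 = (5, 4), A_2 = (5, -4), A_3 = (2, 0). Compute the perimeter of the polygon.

|A_1A_2| = √((0)² + (-8)²) = √64 = 8
|A_2A_3| = √((-3)² + (4)²) = √25 = 5
|A_3A_1| = √((3)² + (4)²) = √25 = 5
Perimeter = 8 + 5 + 5 = 18.

18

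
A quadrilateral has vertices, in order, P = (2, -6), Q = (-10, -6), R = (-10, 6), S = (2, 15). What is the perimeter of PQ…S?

60

|PQ| = √((-12)² + (0)²) = √144 = 12
|QR| = √((0)² + (12)²) = √144 = 12
|RS| = √((12)² + (9)²) = √225 = 15
|SP| = √((0)² + (-21)²) = √441 = 21
Perimeter = 12 + 12 + 15 + 21 = 60.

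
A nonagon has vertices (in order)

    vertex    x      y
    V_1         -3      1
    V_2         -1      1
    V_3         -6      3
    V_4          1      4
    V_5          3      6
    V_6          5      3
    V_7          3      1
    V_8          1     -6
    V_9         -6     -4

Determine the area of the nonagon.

Apply the shoelace formula: 2A = Σ (x_i·y_{i+1} − x_{i+1}·y_i), indices taken mod 9.
V_1→V_2: (-3)(1) − (-1)(1) = -2
V_2→V_3: (-1)(3) − (-6)(1) = 3
V_3→V_4: (-6)(4) − (1)(3) = -27
V_4→V_5: (1)(6) − (3)(4) = -6
V_5→V_6: (3)(3) − (5)(6) = -21
V_6→V_7: (5)(1) − (3)(3) = -4
V_7→V_8: (3)(-6) − (1)(1) = -19
V_8→V_9: (1)(-4) − (-6)(-6) = -40
V_9→V_1: (-6)(1) − (-3)(-4) = -18
Σ = -134
Area = |Σ|/2 = 67.

67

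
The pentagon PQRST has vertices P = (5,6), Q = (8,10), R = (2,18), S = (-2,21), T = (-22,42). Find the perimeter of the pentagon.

|PQ| = √((3)² + (4)²) = √25 = 5
|QR| = √((-6)² + (8)²) = √100 = 10
|RS| = √((-4)² + (3)²) = √25 = 5
|ST| = √((-20)² + (21)²) = √841 = 29
|TP| = √((27)² + (-36)²) = √2025 = 45
Perimeter = 5 + 10 + 5 + 29 + 45 = 94.

94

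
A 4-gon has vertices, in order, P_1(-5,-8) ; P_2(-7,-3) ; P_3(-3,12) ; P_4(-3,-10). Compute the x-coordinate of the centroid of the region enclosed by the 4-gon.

Apply the surveyor's formula. First the cross-terms c_i = x_i·y_{i+1} − x_{i+1}·y_i:
  -41, -93, 66, -26  ⇒  2A = -94, A = -47.
Then Σ (x_i + x_{i+1})·c_i = 1234, so x̄ = 1234 / (6·(-47)) = -617/141.

-617/141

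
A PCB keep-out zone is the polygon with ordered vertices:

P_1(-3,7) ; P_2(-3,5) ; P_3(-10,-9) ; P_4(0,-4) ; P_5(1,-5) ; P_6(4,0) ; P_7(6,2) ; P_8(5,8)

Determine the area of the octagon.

Apply the shoelace (surveyor's) formula: 2A = Σ (x_i·y_{i+1} − x_{i+1}·y_i), indices taken mod 8.
Σ = (6) + (77) + (40) + (4) + (20) + (8) + (38) + (59) = 252
Area = |Σ|/2 = 126.

126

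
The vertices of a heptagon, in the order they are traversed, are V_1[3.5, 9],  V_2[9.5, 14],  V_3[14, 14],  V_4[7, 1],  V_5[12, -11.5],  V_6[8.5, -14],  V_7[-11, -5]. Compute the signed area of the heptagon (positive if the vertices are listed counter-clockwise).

Apply the shoelace formula: 2A = Σ (x_i·y_{i+1} − x_{i+1}·y_i), indices taken mod 7.
Σ = (-36.5) + (-63) + (-84) + (-92.5) + (-70.25) + (-196.5) + (-81.5) = -624.25
Signed area = Σ/2 = -312.125 (negative ⇒ clockwise traversal).

-312.125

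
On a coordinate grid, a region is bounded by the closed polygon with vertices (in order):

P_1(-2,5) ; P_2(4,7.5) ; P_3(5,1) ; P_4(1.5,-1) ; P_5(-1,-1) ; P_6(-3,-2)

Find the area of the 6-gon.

48.75

Σ = (-35) + (-33.5) + (-6.5) + (-2.5) + (-1) + (-19) = -97.5
Area = |Σ|/2 = 48.75.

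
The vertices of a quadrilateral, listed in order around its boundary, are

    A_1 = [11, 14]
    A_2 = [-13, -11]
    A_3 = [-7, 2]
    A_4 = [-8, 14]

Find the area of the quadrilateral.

195

Cross-terms: 61, -103, -82, -266  ⇒  Σ = -390
Area = |Σ|/2 = 195.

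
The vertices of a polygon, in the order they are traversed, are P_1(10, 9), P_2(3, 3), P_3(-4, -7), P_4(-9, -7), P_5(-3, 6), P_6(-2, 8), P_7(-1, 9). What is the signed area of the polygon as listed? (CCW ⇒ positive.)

Cross-terms: 3, -9, -35, -75, -12, -10, -99  ⇒  Σ = -237
Signed area = Σ/2 = -118.5 (negative ⇒ clockwise traversal).

-118.5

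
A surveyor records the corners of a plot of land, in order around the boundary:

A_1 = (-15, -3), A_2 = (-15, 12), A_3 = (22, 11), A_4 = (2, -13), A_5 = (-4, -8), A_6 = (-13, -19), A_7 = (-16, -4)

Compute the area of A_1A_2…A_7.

A_1→A_2: (-15)(12) − (-15)(-3) = -225
A_2→A_3: (-15)(11) − (22)(12) = -429
A_3→A_4: (22)(-13) − (2)(11) = -308
A_4→A_5: (2)(-8) − (-4)(-13) = -68
A_5→A_6: (-4)(-19) − (-13)(-8) = -28
A_6→A_7: (-13)(-4) − (-16)(-19) = -252
A_7→A_1: (-16)(-3) − (-15)(-4) = -12
Σ = -1322
Area = |Σ|/2 = 661.

661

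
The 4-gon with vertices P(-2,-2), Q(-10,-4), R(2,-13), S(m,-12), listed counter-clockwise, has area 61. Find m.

4

The doubled signed area Σ (x_i y_{i+1} − x_{i+1} y_i) is linear in m.
With m=0 it equals 78; the coefficient of m is 11 (from the two edges through S).
So 11·m + 78 = 2·61 = 122 ⇒ m = 4.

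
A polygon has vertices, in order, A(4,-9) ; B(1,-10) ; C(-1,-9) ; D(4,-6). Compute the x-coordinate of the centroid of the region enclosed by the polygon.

25/12

Apply the surveyor's formula. First the cross-terms c_i = x_i·y_{i+1} − x_{i+1}·y_i:
  -31, -19, 42, -12  ⇒  2A = -20, A = -10.
Then Σ (x_i + x_{i+1})·c_i = -125, so x̄ = -125 / (6·(-10)) = 25/12.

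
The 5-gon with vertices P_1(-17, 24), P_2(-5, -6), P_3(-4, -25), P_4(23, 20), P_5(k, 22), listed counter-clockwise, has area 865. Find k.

Write out the shoelace sum; only the two edges meeting at P_5 involve k:
2·Area = [(23·22 − k·20) + (k·24 − (-17)·22)] + 818
       = 4·k + 1698 = 1730
⇒ k = 8.

8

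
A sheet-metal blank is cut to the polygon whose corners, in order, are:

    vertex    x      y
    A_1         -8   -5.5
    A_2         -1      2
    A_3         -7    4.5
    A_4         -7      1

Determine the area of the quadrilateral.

Apply the surveyor's formula: 2A = Σ (x_i·y_{i+1} − x_{i+1}·y_i), indices taken mod 4.
A_1→A_2: (-8)(2) − (-1)(-5.5) = -21.5
A_2→A_3: (-1)(4.5) − (-7)(2) = 9.5
A_3→A_4: (-7)(1) − (-7)(4.5) = 24.5
A_4→A_1: (-7)(-5.5) − (-8)(1) = 46.5
Σ = 59
Area = |Σ|/2 = 29.5.

29.5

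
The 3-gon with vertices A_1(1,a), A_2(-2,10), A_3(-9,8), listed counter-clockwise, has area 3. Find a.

10

The doubled signed area Σ (x_i y_{i+1} − x_{i+1} y_i) is linear in a.
With a=0 it equals 76; the coefficient of a is -7 (from the two edges through A_1).
So -7·a + 76 = 2·3 = 6 ⇒ a = 10.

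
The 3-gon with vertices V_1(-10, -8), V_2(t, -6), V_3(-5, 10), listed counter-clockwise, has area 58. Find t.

The doubled signed area Σ (x_i y_{i+1} − x_{i+1} y_i) is linear in t.
With t=0 it equals 170; the coefficient of t is 18 (from the two edges through V_2).
So 18·t + 170 = 2·58 = 116 ⇒ t = -3.

-3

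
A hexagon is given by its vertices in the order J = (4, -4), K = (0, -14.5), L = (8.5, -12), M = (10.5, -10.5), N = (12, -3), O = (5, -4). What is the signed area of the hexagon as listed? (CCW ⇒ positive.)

Apply the shoelace formula: 2A = Σ (x_i·y_{i+1} − x_{i+1}·y_i), indices taken mod 6.
Σ = (-58) + (123.25) + (36.75) + (94.5) + (-33) + (-4) = 159.5
Signed area = Σ/2 = 79.75 (positive ⇒ counter-clockwise traversal).

79.75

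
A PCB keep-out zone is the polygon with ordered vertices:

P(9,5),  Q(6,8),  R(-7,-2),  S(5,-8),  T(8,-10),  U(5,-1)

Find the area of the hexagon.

Apply Gauss's area formula: 2A = Σ (x_i·y_{i+1} − x_{i+1}·y_i), indices taken mod 6.
Σ = (42) + (44) + (66) + (14) + (42) + (34) = 242
Area = |Σ|/2 = 121.

121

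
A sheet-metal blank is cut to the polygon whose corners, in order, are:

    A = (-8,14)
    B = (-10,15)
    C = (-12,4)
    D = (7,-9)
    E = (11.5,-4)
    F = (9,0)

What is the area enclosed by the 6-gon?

Apply the shoelace formula: 2A = Σ (x_i·y_{i+1} − x_{i+1}·y_i), indices taken mod 6.
A→B: (-8)(15) − (-10)(14) = 20
B→C: (-10)(4) − (-12)(15) = 140
C→D: (-12)(-9) − (7)(4) = 80
D→E: (7)(-4) − (11.5)(-9) = 75.5
E→F: (11.5)(0) − (9)(-4) = 36
F→A: (9)(14) − (-8)(0) = 126
Σ = 477.5
Area = |Σ|/2 = 238.75.

238.75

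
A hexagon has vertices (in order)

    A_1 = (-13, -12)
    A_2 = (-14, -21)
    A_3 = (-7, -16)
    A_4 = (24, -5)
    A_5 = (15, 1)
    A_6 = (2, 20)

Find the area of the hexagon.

617

Cross-terms: 105, 77, 419, 99, 298, 236  ⇒  Σ = 1234
Area = |Σ|/2 = 617.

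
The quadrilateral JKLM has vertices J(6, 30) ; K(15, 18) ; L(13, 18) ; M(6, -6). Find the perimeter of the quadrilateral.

|JK| = √((9)² + (-12)²) = √225 = 15
|KL| = √((-2)² + (0)²) = √4 = 2
|LM| = √((-7)² + (-24)²) = √625 = 25
|MJ| = √((0)² + (36)²) = √1296 = 36
Perimeter = 15 + 2 + 25 + 36 = 78.

78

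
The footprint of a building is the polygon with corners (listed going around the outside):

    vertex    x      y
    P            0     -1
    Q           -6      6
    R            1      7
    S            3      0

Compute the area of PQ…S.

Apply the shoelace formula: 2A = Σ (x_i·y_{i+1} − x_{i+1}·y_i), indices taken mod 4.
Cross-terms: -6, -48, -21, -3  ⇒  Σ = -78
Area = |Σ|/2 = 39.

39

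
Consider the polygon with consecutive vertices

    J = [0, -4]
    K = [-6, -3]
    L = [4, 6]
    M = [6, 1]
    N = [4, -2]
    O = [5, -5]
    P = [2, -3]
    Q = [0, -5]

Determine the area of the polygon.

Apply Gauss's area formula: 2A = Σ (x_i·y_{i+1} − x_{i+1}·y_i), indices taken mod 8.
Cross-terms: -24, -24, -32, -16, -10, -5, -10, 0  ⇒  Σ = -121
Area = |Σ|/2 = 60.5.

60.5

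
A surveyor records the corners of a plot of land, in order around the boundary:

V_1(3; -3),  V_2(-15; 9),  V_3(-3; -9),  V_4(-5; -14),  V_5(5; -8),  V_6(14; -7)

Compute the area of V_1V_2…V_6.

153.5

Apply the shoelace (surveyor's) formula: 2A = Σ (x_i·y_{i+1} − x_{i+1}·y_i), indices taken mod 6.
Σ = (-18) + (162) + (-3) + (110) + (77) + (-21) = 307
Area = |Σ|/2 = 153.5.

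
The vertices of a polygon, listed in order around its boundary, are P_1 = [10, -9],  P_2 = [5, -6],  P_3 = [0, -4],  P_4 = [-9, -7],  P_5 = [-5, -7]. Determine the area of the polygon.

36

Apply Gauss's area formula: 2A = Σ (x_i·y_{i+1} − x_{i+1}·y_i), indices taken mod 5.
Cross-terms: -15, -20, -36, 28, 115  ⇒  Σ = 72
Area = |Σ|/2 = 36.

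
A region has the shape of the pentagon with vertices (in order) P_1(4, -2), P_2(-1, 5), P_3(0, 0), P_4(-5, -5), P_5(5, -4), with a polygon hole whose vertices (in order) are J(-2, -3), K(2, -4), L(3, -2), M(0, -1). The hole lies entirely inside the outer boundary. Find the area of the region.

Outer boundary:
Apply Gauss's area formula: 2A = Σ (x_i·y_{i+1} − x_{i+1}·y_i), indices taken mod 5.
Σ = (18) + (0) + (0) + (45) + (6) = 69
Area = |Σ|/2 = 34.5.
Hole:
Σ = (14) + (8) + (-3) + (-2) = 17
Area = |Σ|/2 = 8.5.
Net area = 34.5 − 8.5 = 26.

26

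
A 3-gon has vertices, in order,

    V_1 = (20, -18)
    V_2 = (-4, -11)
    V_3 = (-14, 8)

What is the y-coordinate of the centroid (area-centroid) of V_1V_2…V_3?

Apply the surveyor's formula. First the cross-terms c_i = x_i·y_{i+1} − x_{i+1}·y_i:
  -292, -186, 92  ⇒  2A = -386, A = -193.
Then Σ (y_i + y_{i+1})·c_i = 8106, so ȳ = 8106 / (6·(-193)) = -7.

-7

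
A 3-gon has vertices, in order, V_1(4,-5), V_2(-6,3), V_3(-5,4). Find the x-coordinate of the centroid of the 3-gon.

-7/3

Apply the shoelace (surveyor's) formula. First the cross-terms c_i = x_i·y_{i+1} − x_{i+1}·y_i:
  -18, -9, 9  ⇒  2A = -18, A = -9.
Then Σ (x_i + x_{i+1})·c_i = 126, so x̄ = 126 / (6·(-9)) = -7/3.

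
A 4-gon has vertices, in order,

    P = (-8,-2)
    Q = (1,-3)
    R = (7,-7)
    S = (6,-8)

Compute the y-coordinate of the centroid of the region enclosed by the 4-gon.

Apply the shoelace (surveyor's) formula. First the cross-terms c_i = x_i·y_{i+1} − x_{i+1}·y_i:
  26, 14, -14, -76  ⇒  2A = -50, A = -25.
Then Σ (y_i + y_{i+1})·c_i = 700, so ȳ = 700 / (6·(-25)) = -14/3.

-14/3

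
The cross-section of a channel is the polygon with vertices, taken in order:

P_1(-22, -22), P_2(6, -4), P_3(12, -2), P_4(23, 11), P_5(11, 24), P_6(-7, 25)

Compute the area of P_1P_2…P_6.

Apply the shoelace formula: 2A = Σ (x_i·y_{i+1} − x_{i+1}·y_i), indices taken mod 6.
Σ = (220) + (36) + (178) + (431) + (443) + (704) = 2012
Area = |Σ|/2 = 1006.

1006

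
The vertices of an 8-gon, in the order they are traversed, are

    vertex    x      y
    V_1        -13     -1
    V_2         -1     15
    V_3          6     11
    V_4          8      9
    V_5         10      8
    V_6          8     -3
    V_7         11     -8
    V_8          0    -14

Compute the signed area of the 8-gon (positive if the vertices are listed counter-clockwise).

-409

V_1→V_2: (-13)(15) − (-1)(-1) = -196
V_2→V_3: (-1)(11) − (6)(15) = -101
V_3→V_4: (6)(9) − (8)(11) = -34
V_4→V_5: (8)(8) − (10)(9) = -26
V_5→V_6: (10)(-3) − (8)(8) = -94
V_6→V_7: (8)(-8) − (11)(-3) = -31
V_7→V_8: (11)(-14) − (0)(-8) = -154
V_8→V_1: (0)(-1) − (-13)(-14) = -182
Σ = -818
Signed area = Σ/2 = -409 (negative ⇒ clockwise traversal).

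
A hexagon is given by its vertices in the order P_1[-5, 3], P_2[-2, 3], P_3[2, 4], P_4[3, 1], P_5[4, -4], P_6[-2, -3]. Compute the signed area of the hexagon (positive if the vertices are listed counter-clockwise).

Σ = (-9) + (-14) + (-10) + (-16) + (-20) + (-21) = -90
Signed area = Σ/2 = -45 (negative ⇒ clockwise traversal).

-45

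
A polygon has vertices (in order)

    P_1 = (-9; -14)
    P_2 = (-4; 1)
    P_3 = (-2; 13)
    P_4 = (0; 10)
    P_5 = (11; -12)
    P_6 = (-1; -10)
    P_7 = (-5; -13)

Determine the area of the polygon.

225.5

P_1→P_2: (-9)(1) − (-4)(-14) = -65
P_2→P_3: (-4)(13) − (-2)(1) = -50
P_3→P_4: (-2)(10) − (0)(13) = -20
P_4→P_5: (0)(-12) − (11)(10) = -110
P_5→P_6: (11)(-10) − (-1)(-12) = -122
P_6→P_7: (-1)(-13) − (-5)(-10) = -37
P_7→P_1: (-5)(-14) − (-9)(-13) = -47
Σ = -451
Area = |Σ|/2 = 225.5.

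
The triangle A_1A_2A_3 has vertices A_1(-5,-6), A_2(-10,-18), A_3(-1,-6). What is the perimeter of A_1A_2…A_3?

|A_1A_2| = √((-5)² + (-12)²) = √169 = 13
|A_2A_3| = √((9)² + (12)²) = √225 = 15
|A_3A_1| = √((-4)² + (0)²) = √16 = 4
Perimeter = 13 + 15 + 4 = 32.

32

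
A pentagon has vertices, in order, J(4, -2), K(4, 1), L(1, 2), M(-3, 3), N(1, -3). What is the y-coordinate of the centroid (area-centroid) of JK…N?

1/33

Apply the shoelace formula. First the cross-terms c_i = x_i·y_{i+1} − x_{i+1}·y_i:
  12, 7, 9, 6, 10  ⇒  2A = 44, A = 22.
Then Σ (y_i + y_{i+1})·c_i = 4, so ȳ = 4 / (6·22) = 1/33.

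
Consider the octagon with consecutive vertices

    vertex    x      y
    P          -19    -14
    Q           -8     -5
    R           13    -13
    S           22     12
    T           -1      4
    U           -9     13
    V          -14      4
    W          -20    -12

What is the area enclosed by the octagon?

581.5

Σ = (-17) + (169) + (442) + (100) + (23) + (146) + (248) + (52) = 1163
Area = |Σ|/2 = 581.5.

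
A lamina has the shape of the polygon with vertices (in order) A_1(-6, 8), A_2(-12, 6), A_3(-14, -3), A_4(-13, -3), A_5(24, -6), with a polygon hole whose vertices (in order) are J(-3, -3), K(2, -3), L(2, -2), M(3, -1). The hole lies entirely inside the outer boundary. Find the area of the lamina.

240

Outer boundary:
Apply the surveyor's formula: 2A = Σ (x_i·y_{i+1} − x_{i+1}·y_i), indices taken mod 5.
Σ = (60) + (120) + (3) + (150) + (156) = 489
Area = |Σ|/2 = 244.5.
Hole:
Apply the shoelace (surveyor's) formula: 2A = Σ (x_i·y_{i+1} − x_{i+1}·y_i), indices taken mod 4.
Cross-terms: 15, 2, 4, -12  ⇒  Σ = 9
Area = |Σ|/2 = 4.5.
Net area = 244.5 − 4.5 = 240.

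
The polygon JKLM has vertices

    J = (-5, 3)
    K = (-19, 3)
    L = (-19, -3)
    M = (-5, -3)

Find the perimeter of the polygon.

40

|JK| = √((-14)² + (0)²) = √196 = 14
|KL| = √((0)² + (-6)²) = √36 = 6
|LM| = √((14)² + (0)²) = √196 = 14
|MJ| = √((0)² + (6)²) = √36 = 6
Perimeter = 14 + 6 + 14 + 6 = 40.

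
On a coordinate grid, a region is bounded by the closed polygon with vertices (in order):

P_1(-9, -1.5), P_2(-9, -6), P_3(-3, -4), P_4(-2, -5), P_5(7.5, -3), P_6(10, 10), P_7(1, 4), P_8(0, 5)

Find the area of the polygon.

147

Σ = (40.5) + (18) + (7) + (43.5) + (105) + (30) + (5) + (45) = 294
Area = |Σ|/2 = 147.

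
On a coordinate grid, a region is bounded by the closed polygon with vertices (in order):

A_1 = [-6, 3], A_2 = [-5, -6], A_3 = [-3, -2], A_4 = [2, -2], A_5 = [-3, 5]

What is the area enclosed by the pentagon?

39

Apply the surveyor's formula: 2A = Σ (x_i·y_{i+1} − x_{i+1}·y_i), indices taken mod 5.
Σ = (51) + (-8) + (10) + (4) + (21) = 78
Area = |Σ|/2 = 39.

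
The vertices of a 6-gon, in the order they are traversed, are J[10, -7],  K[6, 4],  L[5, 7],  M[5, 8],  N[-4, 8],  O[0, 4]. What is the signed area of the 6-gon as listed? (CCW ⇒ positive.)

Apply the shoelace formula: 2A = Σ (x_i·y_{i+1} − x_{i+1}·y_i), indices taken mod 6.
J→K: (10)(4) − (6)(-7) = 82
K→L: (6)(7) − (5)(4) = 22
L→M: (5)(8) − (5)(7) = 5
M→N: (5)(8) − (-4)(8) = 72
N→O: (-4)(4) − (0)(8) = -16
O→J: (0)(-7) − (10)(4) = -40
Σ = 125
Signed area = Σ/2 = 62.5 (positive ⇒ counter-clockwise traversal).

62.5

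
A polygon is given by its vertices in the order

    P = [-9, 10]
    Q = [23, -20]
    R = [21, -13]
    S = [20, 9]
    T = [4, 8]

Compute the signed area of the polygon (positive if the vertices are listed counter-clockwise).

Apply the shoelace formula: 2A = Σ (x_i·y_{i+1} − x_{i+1}·y_i), indices taken mod 5.
P→Q: (-9)(-20) − (23)(10) = -50
Q→R: (23)(-13) − (21)(-20) = 121
R→S: (21)(9) − (20)(-13) = 449
S→T: (20)(8) − (4)(9) = 124
T→P: (4)(10) − (-9)(8) = 112
Σ = 756
Signed area = Σ/2 = 378 (positive ⇒ counter-clockwise traversal).

378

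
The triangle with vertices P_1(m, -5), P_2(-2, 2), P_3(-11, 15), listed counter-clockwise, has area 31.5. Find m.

Write out the shoelace sum; only the two edges meeting at P_1 involve m:
2·Area = [((-11)·(-5) − m·15) + (m·2 − (-2)·(-5))] + -8
       = -13·m + 37 = 63
⇒ m = -2.

-2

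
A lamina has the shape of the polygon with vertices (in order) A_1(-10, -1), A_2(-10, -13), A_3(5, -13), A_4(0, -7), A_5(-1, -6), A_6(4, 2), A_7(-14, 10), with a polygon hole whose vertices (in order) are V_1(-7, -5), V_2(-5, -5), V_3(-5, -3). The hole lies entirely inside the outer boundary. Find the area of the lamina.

Outer boundary:
Σ = (120) + (195) + (-35) + (-7) + (22) + (68) + (114) = 477
Area = |Σ|/2 = 238.5.
Hole:
V_1→V_2: (-7)(-5) − (-5)(-5) = 10
V_2→V_3: (-5)(-3) − (-5)(-5) = -10
V_3→V_1: (-5)(-5) − (-7)(-3) = 4
Σ = 4
Area = |Σ|/2 = 2.
Net area = 238.5 − 2 = 236.5.

236.5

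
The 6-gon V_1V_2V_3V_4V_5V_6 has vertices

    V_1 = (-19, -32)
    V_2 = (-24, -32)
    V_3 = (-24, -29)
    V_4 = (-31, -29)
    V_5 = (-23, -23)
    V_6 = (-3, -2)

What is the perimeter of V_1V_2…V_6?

|V_1V_2| = √((-5)² + (0)²) = √25 = 5
|V_2V_3| = √((0)² + (3)²) = √9 = 3
|V_3V_4| = √((-7)² + (0)²) = √49 = 7
|V_4V_5| = √((8)² + (6)²) = √100 = 10
|V_5V_6| = √((20)² + (21)²) = √841 = 29
|V_6V_1| = √((-16)² + (-30)²) = √1156 = 34
Perimeter = 5 + 3 + 7 + 10 + 29 + 34 = 88.

88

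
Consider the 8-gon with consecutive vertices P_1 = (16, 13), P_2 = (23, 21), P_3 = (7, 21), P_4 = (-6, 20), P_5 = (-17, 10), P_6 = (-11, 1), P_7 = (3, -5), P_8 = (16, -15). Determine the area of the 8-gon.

773.5

Apply the surveyor's formula: 2A = Σ (x_i·y_{i+1} − x_{i+1}·y_i), indices taken mod 8.
Σ = (37) + (336) + (266) + (280) + (93) + (52) + (35) + (448) = 1547
Area = |Σ|/2 = 773.5.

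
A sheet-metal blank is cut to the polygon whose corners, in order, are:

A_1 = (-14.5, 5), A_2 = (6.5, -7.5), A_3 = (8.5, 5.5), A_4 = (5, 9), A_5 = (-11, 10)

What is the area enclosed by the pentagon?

Cross-terms: 76.25, 99.5, 49, 149, 90  ⇒  Σ = 463.75
Area = |Σ|/2 = 231.875.

231.875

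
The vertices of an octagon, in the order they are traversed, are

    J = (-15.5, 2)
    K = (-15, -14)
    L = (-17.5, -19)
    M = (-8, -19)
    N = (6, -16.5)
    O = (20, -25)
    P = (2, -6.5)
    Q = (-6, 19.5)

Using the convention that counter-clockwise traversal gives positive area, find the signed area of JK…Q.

551.875

J→K: (-15.5)(-14) − (-15)(2) = 247
K→L: (-15)(-19) − (-17.5)(-14) = 40
L→M: (-17.5)(-19) − (-8)(-19) = 180.5
M→N: (-8)(-16.5) − (6)(-19) = 246
N→O: (6)(-25) − (20)(-16.5) = 180
O→P: (20)(-6.5) − (2)(-25) = -80
P→Q: (2)(19.5) − (-6)(-6.5) = 0
Q→J: (-6)(2) − (-15.5)(19.5) = 290.25
Σ = 1103.75
Signed area = Σ/2 = 551.875 (positive ⇒ counter-clockwise traversal).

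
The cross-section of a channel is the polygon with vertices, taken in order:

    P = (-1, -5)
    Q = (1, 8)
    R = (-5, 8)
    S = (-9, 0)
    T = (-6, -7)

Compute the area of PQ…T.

Apply the shoelace (surveyor's) formula: 2A = Σ (x_i·y_{i+1} − x_{i+1}·y_i), indices taken mod 5.
Cross-terms: -3, 48, 72, 63, 23  ⇒  Σ = 203
Area = |Σ|/2 = 101.5.

101.5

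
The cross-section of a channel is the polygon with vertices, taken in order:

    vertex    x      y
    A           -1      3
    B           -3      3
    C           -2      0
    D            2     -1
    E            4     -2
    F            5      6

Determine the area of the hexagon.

34.5

A→B: (-1)(3) − (-3)(3) = 6
B→C: (-3)(0) − (-2)(3) = 6
C→D: (-2)(-1) − (2)(0) = 2
D→E: (2)(-2) − (4)(-1) = 0
E→F: (4)(6) − (5)(-2) = 34
F→A: (5)(3) − (-1)(6) = 21
Σ = 69
Area = |Σ|/2 = 34.5.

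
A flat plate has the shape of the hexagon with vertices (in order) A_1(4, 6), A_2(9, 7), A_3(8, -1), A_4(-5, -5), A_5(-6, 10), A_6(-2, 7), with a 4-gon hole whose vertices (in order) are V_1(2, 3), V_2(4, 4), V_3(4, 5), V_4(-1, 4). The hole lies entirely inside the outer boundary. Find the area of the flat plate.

134

Outer boundary:
Apply the shoelace formula: 2A = Σ (x_i·y_{i+1} − x_{i+1}·y_i), indices taken mod 6.
Σ = (-26) + (-65) + (-45) + (-80) + (-22) + (-40) = -278
Area = |Σ|/2 = 139.
Hole:
Cross-terms: -4, 4, 21, -11  ⇒  Σ = 10
Area = |Σ|/2 = 5.
Net area = 139 − 5 = 134.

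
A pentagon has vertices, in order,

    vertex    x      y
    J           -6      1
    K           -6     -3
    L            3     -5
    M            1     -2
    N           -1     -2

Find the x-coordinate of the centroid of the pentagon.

-106/45

Apply the surveyor's formula. First the cross-terms c_i = x_i·y_{i+1} − x_{i+1}·y_i:
  24, 39, -1, -4, -13  ⇒  2A = 45, A = 22.5.
Then Σ (x_i + x_{i+1})·c_i = -318, so x̄ = -318 / (6·22.5) = -106/45.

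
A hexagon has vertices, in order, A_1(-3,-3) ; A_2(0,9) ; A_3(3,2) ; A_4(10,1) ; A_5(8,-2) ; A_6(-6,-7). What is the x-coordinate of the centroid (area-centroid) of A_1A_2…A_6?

Apply the surveyor's formula. First the cross-terms c_i = x_i·y_{i+1} − x_{i+1}·y_i:
  -27, -27, -17, -28, -68, -3  ⇒  2A = -170, A = -85.
Then Σ (x_i + x_{i+1})·c_i = -834, so x̄ = -834 / (6·(-85)) = 139/85.

139/85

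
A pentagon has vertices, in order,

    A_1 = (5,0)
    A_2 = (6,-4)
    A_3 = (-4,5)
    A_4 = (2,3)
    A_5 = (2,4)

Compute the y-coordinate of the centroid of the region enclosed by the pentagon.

74/69

Apply the surveyor's formula. First the cross-terms c_i = x_i·y_{i+1} − x_{i+1}·y_i:
  -20, 14, -22, 2, -20  ⇒  2A = -46, A = -23.
Then Σ (y_i + y_{i+1})·c_i = -148, so ȳ = -148 / (6·(-23)) = 74/69.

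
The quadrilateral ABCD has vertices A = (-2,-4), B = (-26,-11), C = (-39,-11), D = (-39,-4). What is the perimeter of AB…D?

|AB| = √((-24)² + (-7)²) = √625 = 25
|BC| = √((-13)² + (0)²) = √169 = 13
|CD| = √((0)² + (7)²) = √49 = 7
|DA| = √((37)² + (0)²) = √1369 = 37
Perimeter = 25 + 13 + 7 + 37 = 82.

82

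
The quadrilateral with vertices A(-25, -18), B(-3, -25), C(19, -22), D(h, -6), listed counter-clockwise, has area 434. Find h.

Write out the shoelace sum; only the two edges meeting at D involve h:
2·Area = [(19·(-6) − h·(-22)) + (h·(-18) − (-25)·(-6))] + 1112
       = 4·h + 848 = 868
⇒ h = 5.

5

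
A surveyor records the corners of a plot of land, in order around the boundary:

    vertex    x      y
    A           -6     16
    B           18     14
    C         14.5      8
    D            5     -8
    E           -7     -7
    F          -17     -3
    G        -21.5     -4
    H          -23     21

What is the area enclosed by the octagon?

779

Apply the shoelace (surveyor's) formula: 2A = Σ (x_i·y_{i+1} − x_{i+1}·y_i), indices taken mod 8.
A→B: (-6)(14) − (18)(16) = -372
B→C: (18)(8) − (14.5)(14) = -59
C→D: (14.5)(-8) − (5)(8) = -156
D→E: (5)(-7) − (-7)(-8) = -91
E→F: (-7)(-3) − (-17)(-7) = -98
F→G: (-17)(-4) − (-21.5)(-3) = 3.5
G→H: (-21.5)(21) − (-23)(-4) = -543.5
H→A: (-23)(16) − (-6)(21) = -242
Σ = -1558
Area = |Σ|/2 = 779.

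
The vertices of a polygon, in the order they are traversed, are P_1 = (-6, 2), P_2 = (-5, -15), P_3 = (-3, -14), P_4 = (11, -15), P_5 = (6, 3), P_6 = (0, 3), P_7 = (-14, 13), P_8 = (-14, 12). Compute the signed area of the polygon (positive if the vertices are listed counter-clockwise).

282.5

P_1→P_2: (-6)(-15) − (-5)(2) = 100
P_2→P_3: (-5)(-14) − (-3)(-15) = 25
P_3→P_4: (-3)(-15) − (11)(-14) = 199
P_4→P_5: (11)(3) − (6)(-15) = 123
P_5→P_6: (6)(3) − (0)(3) = 18
P_6→P_7: (0)(13) − (-14)(3) = 42
P_7→P_8: (-14)(12) − (-14)(13) = 14
P_8→P_1: (-14)(2) − (-6)(12) = 44
Σ = 565
Signed area = Σ/2 = 282.5 (positive ⇒ counter-clockwise traversal).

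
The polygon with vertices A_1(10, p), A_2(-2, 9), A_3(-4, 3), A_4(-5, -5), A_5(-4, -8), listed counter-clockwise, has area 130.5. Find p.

-3

The doubled signed area Σ (x_i y_{i+1} − x_{i+1} y_i) is linear in p.
With p=0 it equals 255; the coefficient of p is -2 (from the two edges through A_1).
So -2·p + 255 = 2·130.5 = 261 ⇒ p = -3.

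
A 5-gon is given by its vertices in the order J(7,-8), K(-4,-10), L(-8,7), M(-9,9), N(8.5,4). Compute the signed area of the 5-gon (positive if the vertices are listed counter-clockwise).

-213.75

Apply the shoelace (surveyor's) formula: 2A = Σ (x_i·y_{i+1} − x_{i+1}·y_i), indices taken mod 5.
Σ = (-102) + (-108) + (-9) + (-112.5) + (-96) = -427.5
Signed area = Σ/2 = -213.75 (negative ⇒ clockwise traversal).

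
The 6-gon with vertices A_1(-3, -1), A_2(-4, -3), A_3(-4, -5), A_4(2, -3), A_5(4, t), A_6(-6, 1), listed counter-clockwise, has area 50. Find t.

5

The doubled signed area Σ (x_i y_{i+1} − x_{i+1} y_i) is linear in t.
With t=0 it equals 60; the coefficient of t is 8 (from the two edges through A_5).
So 8·t + 60 = 2·50 = 100 ⇒ t = 5.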